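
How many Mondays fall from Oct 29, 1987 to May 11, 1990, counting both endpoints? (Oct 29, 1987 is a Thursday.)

Oct 29, 1987 is a Thursday; the first Monday on or after it is Nov 2, 1987 (4 days later).
From Nov 2, 1987 to May 11, 1990: 59 + 366 + 365 + 131 = 921 days (rest of 1987, 1988, 1989, to May 11, 1990 in 1990).
921 ÷ 7 = 131 full weeks with remainder 4, so 131 more Mondays after the first → 132.

132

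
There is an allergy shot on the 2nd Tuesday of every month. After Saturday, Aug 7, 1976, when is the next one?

Aug 10, 1976

Aug 1976 starts on a Sunday; its first Tuesday is the 3rd, so the 2nd Tuesday is the 10th — Aug 10, 1976.
Aug 10, 1976 is after Aug 7, 1976, so that is the next one.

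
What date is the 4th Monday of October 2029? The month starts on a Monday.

October 2029 begins on a Monday, so the first Monday is October 1.
The 4th Monday is 3 weeks later: 1 + 21 = 22.

October 22, 2029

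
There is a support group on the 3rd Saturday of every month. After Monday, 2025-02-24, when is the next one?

2025-03-15

February 2025 starts on a Saturday; its first Saturday is the 1st, so the 3rd Saturday is the 15th — 2025-02-15.
That is not after 2025-02-24, so look at March 2025.
March 2025 starts on a Saturday; its first Saturday is the 1st, so the 3rd Saturday is the 15th — 2025-03-15.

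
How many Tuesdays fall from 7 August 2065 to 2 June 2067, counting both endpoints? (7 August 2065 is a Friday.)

7 August 2065 is a Friday; the first Tuesday on or after it is 11 August 2065 (4 days later).
From 11 August 2065 to 2 June 2067: 142 + 365 + 153 = 660 days (rest of 2065, 2066, to 2 June 2067 in 2067).
660 ÷ 7 = 94 full weeks with remainder 2, so 94 more Tuesdays after the first → 95.

95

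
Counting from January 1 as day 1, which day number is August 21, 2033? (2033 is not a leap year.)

Days in months before August: 31 + 28 + 31 + 30 + 31 + 30 + 31 = 212.
Plus 21 days into August → day 233.

233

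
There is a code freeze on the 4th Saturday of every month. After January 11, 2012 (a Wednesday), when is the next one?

January 2012 starts on a Sunday; its first Saturday is the 7th, so the 4th Saturday is the 28th — January 28, 2012.
January 28, 2012 is after January 11, 2012, so that is the next one.

January 28, 2012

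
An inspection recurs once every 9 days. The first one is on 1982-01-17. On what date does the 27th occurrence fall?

The 27th occurrence is 26 intervals after the first: 26 × 9 = 234 days after 1982-01-17.
January has 31 days — 14 days to the end of January leaves 220.
February has 28 days (192 left).
March has 31 days (161 left).
April has 30 days (131 left).
May has 31 days (100 left).
June has 30 days (70 left).
July has 31 days (39 left).
August has 31 days (8 left).
8 days into September → 1982-09-08.

1982-09-08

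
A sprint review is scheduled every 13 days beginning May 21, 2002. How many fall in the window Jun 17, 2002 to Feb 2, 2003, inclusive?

17

Occurrences land 13·i days after May 21, 2002 for i = 0, 1, 2, …
Jun 17, 2002 is 27 days after the start; 27 ÷ 13 = 2 remainder 1; since the remainder is 1, round up to i = 3. First occurrence in the window: #4 on Jun 29, 2002 (3×13 = 39 days in).
Feb 2, 2003 is 257 days after the start; 257 ÷ 13 = 19 remainder 10. Last occurrence in the window: #20 on Jan 23, 2003.
Occurrences #4 through #20: 17 in total.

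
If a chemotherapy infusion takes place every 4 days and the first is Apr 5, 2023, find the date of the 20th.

Jun 20, 2023

The 20th occurrence is 19 intervals after the first: 19 × 4 = 76 days after Apr 5, 2023.
Apr has 30 days — 25 days to the end of Apr leaves 51.
May has 31 days (20 left).
20 days into Jun → Jun 20, 2023.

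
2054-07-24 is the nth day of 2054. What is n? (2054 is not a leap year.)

Days in months before July: 31 + 28 + 31 + 30 + 31 + 30 = 181.
Plus 24 days into July → day 205.

205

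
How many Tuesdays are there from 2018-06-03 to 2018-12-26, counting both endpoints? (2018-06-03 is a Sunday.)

30

2018-06-03 is a Sunday; the first Tuesday on or after it is 2018-06-05 (2 days later).
From 2018-06-05 to 2018-12-26: 25 + 31 + 31 + 30 + 31 + 30 + 26 = 204 days (rest of June, July, August, September, October, November, December).
204 ÷ 7 = 29 full weeks with remainder 1, so 29 more Tuesdays after the first → 30.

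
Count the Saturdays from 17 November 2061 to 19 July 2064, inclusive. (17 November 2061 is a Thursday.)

140

17 November 2061 is a Thursday; the first Saturday on or after it is 19 November 2061 (2 days later).
From 19 November 2061 to 19 July 2064: 42 + 365 + 365 + 201 = 973 days (rest of 2061, 2062, 2063, to 19 July 2064 in 2064).
973 ÷ 7 = 139 full weeks with remainder 0, so 139 more Saturdays after the first → 140.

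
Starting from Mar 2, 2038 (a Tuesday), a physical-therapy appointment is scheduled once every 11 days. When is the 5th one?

The 5th occurrence is 4 intervals after the first: 4 × 11 = 44 days after Mar 2, 2038.
Mar has 31 days — 29 days to the end of Mar leaves 15.
15 days into Apr → Apr 15, 2038.

Apr 15, 2038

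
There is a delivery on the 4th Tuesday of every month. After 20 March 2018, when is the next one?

27 March 2018

March 2018 starts on a Thursday; its first Tuesday is the 6th, so the 4th Tuesday is the 27th — 27 March 2018.
27 March 2018 is after 20 March 2018, so that is the next one.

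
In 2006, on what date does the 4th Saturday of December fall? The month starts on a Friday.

December 2006 begins on a Friday, so the first Saturday is December 2 (1 day later).
The 4th Saturday is 3 weeks later: 2 + 21 = 23.

December 23, 2006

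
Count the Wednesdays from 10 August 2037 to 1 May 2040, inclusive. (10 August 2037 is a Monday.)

142

10 August 2037 is a Monday; the first Wednesday on or after it is 12 August 2037 (2 days later).
From 12 August 2037 to 1 May 2040: 141 + 365 + 365 + 122 = 993 days (rest of 2037, 2038, 2039, to 1 May 2040 in 2040).
993 ÷ 7 = 141 full weeks with remainder 6, so 141 more Wednesdays after the first → 142.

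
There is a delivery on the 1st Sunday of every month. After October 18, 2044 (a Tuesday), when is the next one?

October 2044 starts on a Saturday, so its 1st Sunday is October 2, 2044 (1 day in).
That is not after October 18, 2044, so look at November 2044.
November 2044 starts on a Tuesday, so its 1st Sunday is November 6, 2044 (5 days in).

November 6, 2044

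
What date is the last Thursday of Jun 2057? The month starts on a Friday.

Jun 28, 2057

Jun 2057 begins on a Friday, so the first Thursday is Jun 7 (6 days later).
Jun 2057 has 30 days. Adding weeks: 7, 14, 21, 28 — the last one ≤ 30 is the 28th.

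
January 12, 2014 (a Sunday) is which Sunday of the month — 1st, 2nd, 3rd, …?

Day 12 falls in week ⌈12/7⌉ of the month.
Days 1–7 hold the 1st Sunday, 8–14 the 2nd, 15–21 the 3rd, 22–28 the 4th, 29–31 the 5th.
12 is in the range for the 2nd.

2nd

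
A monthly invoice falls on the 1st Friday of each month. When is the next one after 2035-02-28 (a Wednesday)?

2035-03-02

February 2035 starts on a Thursday, so its 1st Friday is 2035-02-02 (1 day in).
That is not after 2035-02-28, so look at March 2035.
March 2035 starts on a Thursday, so its 1st Friday is 2035-03-02 (1 day in).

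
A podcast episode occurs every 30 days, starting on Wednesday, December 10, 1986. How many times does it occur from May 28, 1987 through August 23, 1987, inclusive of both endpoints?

3

Occurrences land 30·i days after December 10, 1986 for i = 0, 1, 2, …
May 28, 1987 is 169 days after the start; 169 ÷ 30 = 5 remainder 19; since the remainder is 19, round up to i = 6. First occurrence in the window: #7 on June 8, 1987 (6×30 = 180 days in).
August 23, 1987 is 256 days after the start; 256 ÷ 30 = 8 remainder 16. Last occurrence in the window: #9 on August 7, 1987.
Occurrences #7 through #9: 3 in total.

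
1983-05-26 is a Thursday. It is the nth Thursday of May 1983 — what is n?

4th

Day 26 falls in week ⌈26/7⌉ of the month.
Days 1–7 hold the 1st Thursday, 8–14 the 2nd, 15–21 the 3rd, 22–28 the 4th, 29–31 the 5th.
26 is in the range for the 4th.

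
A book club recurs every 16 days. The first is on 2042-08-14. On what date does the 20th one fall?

The 20th occurrence is 19 intervals after the first: 19 × 16 = 304 days after 2042-08-14.
August has 31 days — 17 days to the end of August leaves 287.
September has 30 days (257 left).
October has 31 days (226 left).
November has 30 days (196 left).
December has 31 days (165 left).
January has 31 days (134 left).
February has 28 days (106 left).
March has 31 days (75 left).
April has 30 days (45 left).
May has 31 days (14 left).
14 days into June → 2043-06-14.

2043-06-14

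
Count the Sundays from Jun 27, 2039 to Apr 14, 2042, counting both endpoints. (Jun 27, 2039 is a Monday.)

Jun 27, 2039 is a Monday; the first Sunday on or after it is Jul 3, 2039 (6 days later).
From Jul 3, 2039 to Apr 14, 2042: 181 + 366 + 365 + 104 = 1016 days (rest of 2039, 2040, 2041, to Apr 14, 2042 in 2042).
1016 ÷ 7 = 145 full weeks with remainder 1, so 145 more Sundays after the first → 146.

146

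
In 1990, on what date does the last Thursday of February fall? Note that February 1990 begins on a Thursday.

February 1990 begins on a Thursday, so the first Thursday is February 1.
February 1990 has 28 days. Adding weeks: 1, 8, 15, 22 — the last one ≤ 28 is the 22nd.

1990-02-22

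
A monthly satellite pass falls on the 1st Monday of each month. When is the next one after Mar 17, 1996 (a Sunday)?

Apr 1, 1996

Mar 1996 starts on a Friday, so its 1st Monday is Mar 4, 1996 (3 days in).
That is not after Mar 17, 1996, so look at Apr 1996.
Apr 1996 starts on a Monday, so its 1st Monday is Apr 1, 1996.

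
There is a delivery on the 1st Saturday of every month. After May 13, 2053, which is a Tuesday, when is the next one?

June 7, 2053

May 2053 starts on a Thursday, so its 1st Saturday is May 3, 2053 (2 days in).
That is not after May 13, 2053, so look at June 2053.
June 2053 starts on a Sunday, so its 1st Saturday is June 7, 2053 (6 days in).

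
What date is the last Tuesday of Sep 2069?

The first Tuesday of Sep 2069 is Sep 3.
Sep 2069 has 30 days. Adding weeks: 3, 10, 17, 24 — the last one ≤ 30 is the 24th.

Sep 24, 2069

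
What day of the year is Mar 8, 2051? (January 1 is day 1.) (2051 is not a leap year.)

Days in months before Mar: 31 + 28 = 59.
Plus 8 days into Mar → day 67.

67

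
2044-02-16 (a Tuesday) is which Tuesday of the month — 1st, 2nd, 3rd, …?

3rd

Day 16 falls in week ⌈16/7⌉ of the month.
Days 1–7 hold the 1st Tuesday, 8–14 the 2nd, 15–21 the 3rd, 22–28 the 4th, 29–31 the 5th.
16 is in the range for the 3rd.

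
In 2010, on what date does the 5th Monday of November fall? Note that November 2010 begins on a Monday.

November 29, 2010

November 2010 begins on a Monday, so the first Monday is November 1.
The 5th Monday is 4 weeks later: 1 + 28 = 29.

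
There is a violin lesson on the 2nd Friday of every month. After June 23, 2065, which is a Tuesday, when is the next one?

July 10, 2065

June 2065 starts on a Monday; its first Friday is the 5th, so the 2nd Friday is the 12th — June 12, 2065.
That is not after June 23, 2065, so look at July 2065.
July 2065 starts on a Wednesday; its first Friday is the 3rd, so the 2nd Friday is the 10th — July 10, 2065.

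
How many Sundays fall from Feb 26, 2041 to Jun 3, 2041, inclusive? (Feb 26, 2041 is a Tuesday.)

Feb 26, 2041 is a Tuesday; the first Sunday on or after it is Mar 3, 2041 (5 days later).
From Mar 3, 2041 to Jun 3, 2041: 28 + 30 + 31 + 3 = 92 days (rest of Mar, Apr, May, Jun).
92 ÷ 7 = 13 full weeks with remainder 1, so 13 more Sundays after the first → 14.

14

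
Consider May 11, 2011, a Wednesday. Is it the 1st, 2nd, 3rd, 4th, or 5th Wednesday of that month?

2nd

Day 11 falls in week ⌈11/7⌉ of the month.
Days 1–7 hold the 1st Wednesday, 8–14 the 2nd, 15–21 the 3rd, 22–28 the 4th, 29–31 the 5th.
11 is in the range for the 2nd.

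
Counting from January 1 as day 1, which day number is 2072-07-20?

202

Days in months before July: 31 + 29 + 31 + 30 + 31 + 30 = 182.
Plus 20 days into July → day 202.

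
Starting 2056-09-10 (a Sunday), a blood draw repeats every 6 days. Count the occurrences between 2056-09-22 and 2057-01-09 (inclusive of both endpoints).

19

Occurrences land 6·i days after 2056-09-10 for i = 0, 1, 2, …
2056-09-22 is 12 days after the start; 12 ÷ 6 = 2 remainder 0. First occurrence in the window: #3 on 2056-09-22 (2×6 = 12 days in).
2057-01-09 is 121 days after the start; 121 ÷ 6 = 20 remainder 1. Last occurrence in the window: #21 on 2057-01-08.
Occurrences #3 through #21: 19 in total.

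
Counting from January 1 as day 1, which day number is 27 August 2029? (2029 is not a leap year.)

Days in months before August: 31 + 28 + 31 + 30 + 31 + 30 + 31 = 212.
Plus 27 days into August → day 239.

239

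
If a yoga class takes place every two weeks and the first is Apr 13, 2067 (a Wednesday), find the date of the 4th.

The 4th occurrence is 3 intervals after the first: 3 × 14 = 42 days after Apr 13, 2067.
Apr has 30 days — 17 days to the end of Apr leaves 25.
25 days into May → May 25, 2067.

May 25, 2067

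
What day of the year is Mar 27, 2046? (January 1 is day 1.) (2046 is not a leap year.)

Days in months before Mar: 31 + 28 = 59.
Plus 27 days into Mar → day 86.

86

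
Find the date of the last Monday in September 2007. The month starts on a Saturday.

2007-09-24

September 2007 begins on a Saturday, so the first Monday is September 3 (2 days later).
September 2007 has 30 days. Adding weeks: 3, 10, 17, 24 — the last one ≤ 30 is the 24th.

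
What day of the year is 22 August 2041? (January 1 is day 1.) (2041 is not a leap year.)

234

Days in months before August: 31 + 28 + 31 + 30 + 31 + 30 + 31 = 212.
Plus 22 days into August → day 234.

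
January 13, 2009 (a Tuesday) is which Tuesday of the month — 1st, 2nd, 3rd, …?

2nd

Day 13 falls in week ⌈13/7⌉ of the month.
Days 1–7 hold the 1st Tuesday, 8–14 the 2nd, 15–21 the 3rd, 22–28 the 4th, 29–31 the 5th.
13 is in the range for the 2nd.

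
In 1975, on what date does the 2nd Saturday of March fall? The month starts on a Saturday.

March 1975 begins on a Saturday, so the first Saturday is March 1.
The 2nd Saturday is 1 weeks later: 1 + 7 = 8.

1975-03-08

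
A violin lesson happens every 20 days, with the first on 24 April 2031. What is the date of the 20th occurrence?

The 20th occurrence is 19 intervals after the first: 19 × 20 = 380 days after 24 April 2031.
April has 30 days — 6 days to the end of April leaves 374.
May has 31 days (343 left).
June has 30 days (313 left).
July has 31 days (282 left).
August has 31 days (251 left).
September has 30 days (221 left).
October has 31 days (190 left).
November has 30 days (160 left).
December has 31 days (129 left).
January has 31 days (98 left).
February has 29 days (69 left).
March has 31 days (38 left).
April has 30 days (8 left).
8 days into May → 8 May 2032.

8 May 2032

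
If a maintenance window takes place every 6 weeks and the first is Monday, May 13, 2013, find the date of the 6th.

The 6th occurrence is 5 intervals after the first: 5 × 42 = 210 days after May 13, 2013.
May has 31 days — 18 days to the end of May leaves 192.
Jun has 30 days (162 left).
Jul has 31 days (131 left).
Aug has 31 days (100 left).
Sep has 30 days (70 left).
Oct has 31 days (39 left).
Nov has 30 days (9 left).
9 days into Dec → Dec 9, 2013.

Dec 9, 2013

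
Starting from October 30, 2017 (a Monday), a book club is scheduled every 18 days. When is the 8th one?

March 5, 2018

The 8th occurrence is 7 intervals after the first: 7 × 18 = 126 days after October 30, 2017.
October has 31 days — 1 day to the end of October leaves 125.
November has 30 days (95 left).
December has 31 days (64 left).
January has 31 days (33 left).
February has 28 days (5 left).
5 days into March → March 5, 2018.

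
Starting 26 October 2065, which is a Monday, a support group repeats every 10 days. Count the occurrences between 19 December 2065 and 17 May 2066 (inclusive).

Occurrences land 10·i days after 26 October 2065 for i = 0, 1, 2, …
19 December 2065 is 54 days after the start; 54 ÷ 10 = 5 remainder 4; since the remainder is 4, round up to i = 6. First occurrence in the window: #7 on 25 December 2065 (6×10 = 60 days in).
17 May 2066 is 203 days after the start; 203 ÷ 10 = 20 remainder 3. Last occurrence in the window: #21 on 14 May 2066.
Occurrences #7 through #21: 15 in total.

15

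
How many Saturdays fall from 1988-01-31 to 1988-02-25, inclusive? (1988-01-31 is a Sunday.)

1988-01-31 is a Sunday; the first Saturday on or after it is 1988-02-06 (6 days later).
From 1988-02-06 to 1988-02-25 is 25 − 6 = 19 days.
19 ÷ 7 = 2 full weeks with remainder 5, so 2 more Saturdays after the first → 3.

3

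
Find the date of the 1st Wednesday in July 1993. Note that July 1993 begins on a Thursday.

July 1993 begins on a Thursday, so the first Wednesday is July 7 (6 days later).

July 7, 1993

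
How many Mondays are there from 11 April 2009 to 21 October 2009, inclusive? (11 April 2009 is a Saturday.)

11 April 2009 is a Saturday; the first Monday on or after it is 13 April 2009 (2 days later).
From 13 April 2009 to 21 October 2009: 17 + 31 + 30 + 31 + 31 + 30 + 21 = 191 days (rest of April, May, June, July, August, September, October).
191 ÷ 7 = 27 full weeks with remainder 2, so 27 more Mondays after the first → 28.

28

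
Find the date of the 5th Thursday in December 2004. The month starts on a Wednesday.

December 2004 begins on a Wednesday, so the first Thursday is December 2 (1 day later).
The 5th Thursday is 4 weeks later: 2 + 28 = 30.

2004-12-30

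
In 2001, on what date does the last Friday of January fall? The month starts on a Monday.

January 2001 begins on a Monday, so the first Friday is January 5 (4 days later).
January 2001 has 31 days. Adding weeks: 5, 12, 19, 26 — the last one ≤ 31 is the 26th.

26 January 2001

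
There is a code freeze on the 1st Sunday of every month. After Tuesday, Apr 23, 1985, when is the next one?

Apr 1985 starts on a Monday, so its 1st Sunday is Apr 7, 1985 (6 days in).
That is not after Apr 23, 1985, so look at May 1985.
May 1985 starts on a Wednesday, so its 1st Sunday is May 5, 1985 (4 days in).

May 5, 1985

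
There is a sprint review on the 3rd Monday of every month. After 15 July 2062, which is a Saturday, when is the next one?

July 2062 starts on a Saturday; its first Monday is the 3rd, so the 3rd Monday is the 17th — 17 July 2062.
17 July 2062 is after 15 July 2062, so that is the next one.

17 July 2062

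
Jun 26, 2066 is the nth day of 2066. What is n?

Days in months before Jun: 31 + 28 + 31 + 30 + 31 = 151.
Plus 26 days into Jun → day 177.

177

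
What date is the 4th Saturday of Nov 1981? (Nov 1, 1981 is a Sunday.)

Nov 1981 begins on a Sunday, so the first Saturday is Nov 7 (6 days later).
The 4th Saturday is 3 weeks later: 7 + 21 = 28.

Nov 28, 1981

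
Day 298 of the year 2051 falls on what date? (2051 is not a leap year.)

Oct 25, 2051

Jan has 31 days (298 − 31 = 267 remain).
Feb has 28 days (267 − 28 = 239 remain).
Mar has 31 days (239 − 31 = 208 remain).
Apr has 30 days (208 − 30 = 178 remain).
May has 31 days (178 − 31 = 147 remain).
Jun has 30 days (147 − 30 = 117 remain).
Jul has 31 days (117 − 31 = 86 remain).
Aug has 31 days (86 − 31 = 55 remain).
Sep has 30 days (55 − 30 = 25 remain).
25 into Oct → Oct 25.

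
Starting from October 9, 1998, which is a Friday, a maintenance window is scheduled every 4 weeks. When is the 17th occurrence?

The 17th occurrence is 16 intervals after the first: 16 × 28 = 448 days after October 9, 1998.
October has 31 days — 22 days to the end of October leaves 426.
From end of October to end of 1998 is 61 days (365 left).
January has 31 days (334 left).
February has 28 days (306 left).
March has 31 days (275 left).
April has 30 days (245 left).
May has 31 days (214 left).
June has 30 days (184 left).
July has 31 days (153 left).
August has 31 days (122 left).
September has 30 days (92 left).
October has 31 days (61 left).
November has 30 days (31 left).
31 days into December → December 31, 1999.

December 31, 1999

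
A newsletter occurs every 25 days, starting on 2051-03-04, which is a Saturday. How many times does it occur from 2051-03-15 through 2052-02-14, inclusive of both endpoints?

Occurrences land 25·i days after 2051-03-04 for i = 0, 1, 2, …
2051-03-15 is 11 days after the start; 11 ÷ 25 = 0 remainder 11; since the remainder is 11, round up to i = 1. First occurrence in the window: #2 on 2051-03-29 (1×25 = 25 days in).
2052-02-14 is 347 days after the start; 347 ÷ 25 = 13 remainder 22. Last occurrence in the window: #14 on 2052-01-23.
Occurrences #2 through #14: 13 in total.

13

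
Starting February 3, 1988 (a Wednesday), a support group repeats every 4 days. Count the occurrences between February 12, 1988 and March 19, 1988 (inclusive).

9

Occurrences land 4·i days after February 3, 1988 for i = 0, 1, 2, …
February 12, 1988 is 9 days after the start; 9 ÷ 4 = 2 remainder 1; since the remainder is 1, round up to i = 3. First occurrence in the window: #4 on February 15, 1988 (3×4 = 12 days in).
March 19, 1988 is 45 days after the start; 45 ÷ 4 = 11 remainder 1. Last occurrence in the window: #12 on March 18, 1988.
Occurrences #4 through #12: 9 in total.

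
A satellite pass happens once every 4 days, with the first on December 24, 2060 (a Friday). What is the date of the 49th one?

The 49th occurrence is 48 intervals after the first: 48 × 4 = 192 days after December 24, 2060.
December has 31 days — 7 days to the end of December leaves 185.
January has 31 days (154 left).
February has 28 days (126 left).
March has 31 days (95 left).
April has 30 days (65 left).
May has 31 days (34 left).
June has 30 days (4 left).
4 days into July → July 4, 2061.

July 4, 2061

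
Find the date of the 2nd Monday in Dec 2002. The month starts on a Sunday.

Dec 2002 begins on a Sunday, so the first Monday is Dec 2 (1 day later).
The 2nd Monday is 1 weeks later: 2 + 7 = 9.

Dec 9, 2002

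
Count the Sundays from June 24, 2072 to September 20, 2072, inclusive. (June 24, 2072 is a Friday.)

June 24, 2072 is a Friday; the first Sunday on or after it is June 26, 2072 (2 days later).
From June 26, 2072 to September 20, 2072: 4 + 31 + 31 + 20 = 86 days (rest of June, July, August, September).
86 ÷ 7 = 12 full weeks with remainder 2, so 12 more Sundays after the first → 13.

13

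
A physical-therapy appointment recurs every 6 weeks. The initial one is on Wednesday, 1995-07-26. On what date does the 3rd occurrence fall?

1995-10-18

The 3rd occurrence is 2 intervals after the first: 2 × 42 = 84 days after 1995-07-26.
July has 31 days — 5 days to the end of July leaves 79.
August has 31 days (48 left).
September has 30 days (18 left).
18 days into October → 1995-10-18.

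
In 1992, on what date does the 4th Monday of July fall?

July 1992 begins on a Wednesday, so the first Monday is July 6 (5 days later).
The 4th Monday is 3 weeks later: 6 + 21 = 27.

27 July 1992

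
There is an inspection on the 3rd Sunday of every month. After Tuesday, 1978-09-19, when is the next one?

1978-10-15

September 1978 starts on a Friday; its first Sunday is the 3rd, so the 3rd Sunday is the 17th — 1978-09-17.
That is not after 1978-09-19, so look at October 1978.
October 1978 starts on a Sunday; its first Sunday is the 1st, so the 3rd Sunday is the 15th — 1978-10-15.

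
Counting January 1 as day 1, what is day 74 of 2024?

Mar 14, 2024

Jan has 31 days (74 − 31 = 43 remain).
Feb has 29 days (43 − 29 = 14 remain).
14 into Mar → Mar 14.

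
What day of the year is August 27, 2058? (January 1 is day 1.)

Days in months before August: 31 + 28 + 31 + 30 + 31 + 30 + 31 = 212.
Plus 27 days into August → day 239.

239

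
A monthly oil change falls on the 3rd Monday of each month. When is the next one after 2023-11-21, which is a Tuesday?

2023-12-18

November 2023 starts on a Wednesday; its first Monday is the 6th, so the 3rd Monday is the 20th — 2023-11-20.
That is not after 2023-11-21, so look at December 2023.
December 2023 starts on a Friday; its first Monday is the 4th, so the 3rd Monday is the 18th — 2023-12-18.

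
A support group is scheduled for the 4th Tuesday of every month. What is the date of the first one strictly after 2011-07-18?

2011-07-26

July 2011 starts on a Friday; its first Tuesday is the 5th, so the 4th Tuesday is the 26th — 2011-07-26.
2011-07-26 is after 2011-07-18, so that is the next one.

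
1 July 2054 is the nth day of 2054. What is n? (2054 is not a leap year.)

182

Days in months before July: 31 + 28 + 31 + 30 + 31 + 30 = 181.
Plus 1 day into July → day 182.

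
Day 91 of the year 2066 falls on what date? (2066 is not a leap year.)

January has 31 days (91 − 31 = 60 remain).
February has 28 days (60 − 28 = 32 remain).
March has 31 days (32 − 31 = 1 remain).
1 into April → April 1.

April 1, 2066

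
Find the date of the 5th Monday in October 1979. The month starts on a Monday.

October 1979 begins on a Monday, so the first Monday is October 1.
The 5th Monday is 4 weeks later: 1 + 28 = 29.

October 29, 1979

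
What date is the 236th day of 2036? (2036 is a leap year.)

Aug 23, 2036

Jan has 31 days (236 − 31 = 205 remain).
Feb has 29 days (205 − 29 = 176 remain).
Mar has 31 days (176 − 31 = 145 remain).
Apr has 30 days (145 − 30 = 115 remain).
May has 31 days (115 − 31 = 84 remain).
Jun has 30 days (84 − 30 = 54 remain).
Jul has 31 days (54 − 31 = 23 remain).
23 into Aug → Aug 23.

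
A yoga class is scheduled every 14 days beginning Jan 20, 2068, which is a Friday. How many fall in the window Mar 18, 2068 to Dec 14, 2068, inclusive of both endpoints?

19

Occurrences land 14·i days after Jan 20, 2068 for i = 0, 1, 2, …
Mar 18, 2068 is 58 days after the start; 58 ÷ 14 = 4 remainder 2; since the remainder is 2, round up to i = 5. First occurrence in the window: #6 on Mar 30, 2068 (5×14 = 70 days in).
Dec 14, 2068 is 329 days after the start; 329 ÷ 14 = 23 remainder 7. Last occurrence in the window: #24 on Dec 7, 2068.
Occurrences #6 through #24: 19 in total.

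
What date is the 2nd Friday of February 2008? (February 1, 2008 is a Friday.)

8 February 2008

February 2008 begins on a Friday, so the first Friday is February 1.
The 2nd Friday is 1 weeks later: 1 + 7 = 8.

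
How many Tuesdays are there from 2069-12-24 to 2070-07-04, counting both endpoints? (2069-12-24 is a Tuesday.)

28

2069-12-24 is a Tuesday; the first Tuesday on or after it is 2069-12-24.
From 2069-12-24 to 2070-07-04: 7 + 31 + 28 + 31 + 30 + 31 + 30 + 4 = 192 days (rest of December, January, February, March, April, May, June, July).
192 ÷ 7 = 27 full weeks with remainder 3, so 27 more Tuesdays after the first → 28.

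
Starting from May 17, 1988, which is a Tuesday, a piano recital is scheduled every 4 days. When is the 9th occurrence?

June 18, 1988

The 9th occurrence is 8 intervals after the first: 8 × 4 = 32 days after May 17, 1988.
May has 31 days — 14 days to the end of May leaves 18.
18 days into June → June 18, 1988.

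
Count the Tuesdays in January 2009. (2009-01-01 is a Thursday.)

4

2009-01-01 is a Thursday; the first Tuesday on or after it is 2009-01-06 (5 days later).
From 2009-01-06 to 2009-01-31 is 31 − 6 = 25 days.
25 ÷ 7 = 3 full weeks with remainder 4, so 3 more Tuesdays after the first → 4.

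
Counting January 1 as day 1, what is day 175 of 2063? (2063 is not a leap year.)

Jan has 31 days (175 − 31 = 144 remain).
Feb has 28 days (144 − 28 = 116 remain).
Mar has 31 days (116 − 31 = 85 remain).
Apr has 30 days (85 − 30 = 55 remain).
May has 31 days (55 − 31 = 24 remain).
24 into Jun → Jun 24.

Jun 24, 2063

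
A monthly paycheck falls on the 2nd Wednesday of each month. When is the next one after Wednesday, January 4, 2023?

January 11, 2023

January 2023 starts on a Sunday; its first Wednesday is the 4th, so the 2nd Wednesday is the 11th — January 11, 2023.
January 11, 2023 is after January 4, 2023, so that is the next one.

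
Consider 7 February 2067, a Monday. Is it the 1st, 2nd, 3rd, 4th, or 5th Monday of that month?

Day 7 falls in week ⌈7/7⌉ of the month.
Days 1–7 hold the 1st Monday, 8–14 the 2nd, 15–21 the 3rd, 22–28 the 4th, 29–31 the 5th.
7 is in the range for the 1st.

1st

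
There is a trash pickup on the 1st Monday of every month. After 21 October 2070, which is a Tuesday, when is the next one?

October 2070 starts on a Wednesday, so its 1st Monday is 6 October 2070 (5 days in).
That is not after 21 October 2070, so look at November 2070.
November 2070 starts on a Saturday, so its 1st Monday is 3 November 2070 (2 days in).

3 November 2070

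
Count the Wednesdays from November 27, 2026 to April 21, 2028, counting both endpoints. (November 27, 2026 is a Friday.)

November 27, 2026 is a Friday; the first Wednesday on or after it is December 2, 2026 (5 days later).
From December 2, 2026 to April 21, 2028: 29 + 365 + 112 = 506 days (rest of 2026, 2027, to April 21, 2028 in 2028).
506 ÷ 7 = 72 full weeks with remainder 2, so 72 more Wednesdays after the first → 73.

73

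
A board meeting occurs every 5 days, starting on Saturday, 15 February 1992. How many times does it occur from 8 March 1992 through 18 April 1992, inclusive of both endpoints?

Occurrences land 5·i days after 15 February 1992 for i = 0, 1, 2, …
8 March 1992 is 22 days after the start; 22 ÷ 5 = 4 remainder 2; since the remainder is 2, round up to i = 5. First occurrence in the window: #6 on 11 March 1992 (5×5 = 25 days in).
18 April 1992 is 63 days after the start; 63 ÷ 5 = 12 remainder 3. Last occurrence in the window: #13 on 15 April 1992.
Occurrences #6 through #13: 8 in total.

8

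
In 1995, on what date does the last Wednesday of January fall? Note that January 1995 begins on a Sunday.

January 1995 begins on a Sunday, so the first Wednesday is January 4 (3 days later).
January 1995 has 31 days. Adding weeks: 4, 11, 18, 25 — the last one ≤ 31 is the 25th.

25 January 1995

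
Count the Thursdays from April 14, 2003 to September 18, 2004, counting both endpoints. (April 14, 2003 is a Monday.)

April 14, 2003 is a Monday; the first Thursday on or after it is April 17, 2003 (3 days later).
From April 17, 2003 to September 18, 2004: 258 + 262 = 520 days (rest of 2003, to September 18, 2004 in 2004).
520 ÷ 7 = 74 full weeks with remainder 2, so 74 more Thursdays after the first → 75.

75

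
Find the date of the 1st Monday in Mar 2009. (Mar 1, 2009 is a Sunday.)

Mar 2, 2009

Mar 2009 begins on a Sunday, so the first Monday is Mar 2 (1 day later).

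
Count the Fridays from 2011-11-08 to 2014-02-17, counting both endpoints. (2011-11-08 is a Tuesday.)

2011-11-08 is a Tuesday; the first Friday on or after it is 2011-11-11 (3 days later).
From 2011-11-11 to 2014-02-17: 50 + 366 + 365 + 48 = 829 days (rest of 2011, 2012, 2013, to 2014-02-17 in 2014).
829 ÷ 7 = 118 full weeks with remainder 3, so 118 more Fridays after the first → 119.

119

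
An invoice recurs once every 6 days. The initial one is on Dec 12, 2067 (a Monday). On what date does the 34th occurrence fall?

Jun 27, 2068

The 34th occurrence is 33 intervals after the first: 33 × 6 = 198 days after Dec 12, 2067.
Dec has 31 days — 19 days to the end of Dec leaves 179.
Jan has 31 days (148 left).
Feb has 29 days (119 left).
Mar has 31 days (88 left).
Apr has 30 days (58 left).
May has 31 days (27 left).
27 days into Jun → Jun 27, 2068.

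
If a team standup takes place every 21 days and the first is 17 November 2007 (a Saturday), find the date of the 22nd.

31 January 2009

The 22nd occurrence is 21 intervals after the first: 21 × 21 = 441 days after 17 November 2007.
November has 30 days — 13 days to the end of November leaves 428.
From end of November to end of 2007 is 31 days (397 left).
2008 has 366 days (31 left).
31 days into January → 31 January 2009.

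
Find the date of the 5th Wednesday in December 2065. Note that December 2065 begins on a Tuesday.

2065-12-30

December 2065 begins on a Tuesday, so the first Wednesday is December 2 (1 day later).
The 5th Wednesday is 4 weeks later: 2 + 28 = 30.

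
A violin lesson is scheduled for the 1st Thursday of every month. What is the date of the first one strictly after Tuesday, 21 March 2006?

March 2006 starts on a Wednesday, so its 1st Thursday is 2 March 2006 (1 day in).
That is not after 21 March 2006, so look at April 2006.
April 2006 starts on a Saturday, so its 1st Thursday is 6 April 2006 (5 days in).

6 April 2006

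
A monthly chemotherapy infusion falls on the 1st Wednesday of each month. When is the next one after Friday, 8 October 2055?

3 November 2055

October 2055 starts on a Friday, so its 1st Wednesday is 6 October 2055 (5 days in).
That is not after 8 October 2055, so look at November 2055.
November 2055 starts on a Monday, so its 1st Wednesday is 3 November 2055 (2 days in).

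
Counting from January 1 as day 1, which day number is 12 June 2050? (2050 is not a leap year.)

Days in months before June: 31 + 28 + 31 + 30 + 31 = 151.
Plus 12 days into June → day 163.

163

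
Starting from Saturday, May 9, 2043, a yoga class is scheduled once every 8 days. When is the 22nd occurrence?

The 22nd occurrence is 21 intervals after the first: 21 × 8 = 168 days after May 9, 2043.
May has 31 days — 22 days to the end of May leaves 146.
Jun has 30 days (116 left).
Jul has 31 days (85 left).
Aug has 31 days (54 left).
Sep has 30 days (24 left).
24 days into Oct → Oct 24, 2043.

Oct 24, 2043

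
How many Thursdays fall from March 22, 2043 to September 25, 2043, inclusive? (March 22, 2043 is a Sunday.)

27

March 22, 2043 is a Sunday; the first Thursday on or after it is March 26, 2043 (4 days later).
From March 26, 2043 to September 25, 2043: 5 + 30 + 31 + 30 + 31 + 31 + 25 = 183 days (rest of March, April, May, June, July, August, September).
183 ÷ 7 = 26 full weeks with remainder 1, so 26 more Thursdays after the first → 27.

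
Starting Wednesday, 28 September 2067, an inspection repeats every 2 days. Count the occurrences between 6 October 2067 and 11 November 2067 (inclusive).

Occurrences land 2·i days after 28 September 2067 for i = 0, 1, 2, …
6 October 2067 is 8 days after the start; 8 ÷ 2 = 4 remainder 0. First occurrence in the window: #5 on 6 October 2067 (4×2 = 8 days in).
11 November 2067 is 44 days after the start; 44 ÷ 2 = 22 remainder 0. Last occurrence in the window: #23 on 11 November 2067.
Occurrences #5 through #23: 19 in total.

19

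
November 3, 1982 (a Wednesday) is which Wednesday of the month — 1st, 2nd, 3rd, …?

1st

Day 3 falls in week ⌈3/7⌉ of the month.
Days 1–7 hold the 1st Wednesday, 8–14 the 2nd, 15–21 the 3rd, 22–28 the 4th, 29–31 the 5th.
3 is in the range for the 1st.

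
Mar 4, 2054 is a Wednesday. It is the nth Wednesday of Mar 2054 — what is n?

1st

Day 4 falls in week ⌈4/7⌉ of the month.
Days 1–7 hold the 1st Wednesday, 8–14 the 2nd, 15–21 the 3rd, 22–28 the 4th, 29–31 the 5th.
4 is in the range for the 1st.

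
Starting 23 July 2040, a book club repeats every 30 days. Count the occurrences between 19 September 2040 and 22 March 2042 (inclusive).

19

Occurrences land 30·i days after 23 July 2040 for i = 0, 1, 2, …
19 September 2040 is 58 days after the start; 58 ÷ 30 = 1 remainder 28; since the remainder is 28, round up to i = 2. First occurrence in the window: #3 on 21 September 2040 (2×30 = 60 days in).
22 March 2042 is 607 days after the start; 607 ÷ 30 = 20 remainder 7. Last occurrence in the window: #21 on 15 March 2042.
Occurrences #3 through #21: 19 in total.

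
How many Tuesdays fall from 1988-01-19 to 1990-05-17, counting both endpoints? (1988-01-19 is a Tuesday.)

1988-01-19 is a Tuesday; the first Tuesday on or after it is 1988-01-19.
From 1988-01-19 to 1990-05-17: 347 + 365 + 137 = 849 days (rest of 1988, 1989, to 1990-05-17 in 1990).
849 ÷ 7 = 121 full weeks with remainder 2, so 121 more Tuesdays after the first → 122.

122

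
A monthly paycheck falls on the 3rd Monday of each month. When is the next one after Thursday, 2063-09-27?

2063-10-15

September 2063 starts on a Saturday; its first Monday is the 3rd, so the 3rd Monday is the 17th — 2063-09-17.
That is not after 2063-09-27, so look at October 2063.
October 2063 starts on a Monday; its first Monday is the 1st, so the 3rd Monday is the 15th — 2063-10-15.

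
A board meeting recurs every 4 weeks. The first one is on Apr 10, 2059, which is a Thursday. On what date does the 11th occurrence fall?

Jan 15, 2060

The 11th occurrence is 10 intervals after the first: 10 × 28 = 280 days after Apr 10, 2059.
Apr has 30 days — 20 days to the end of Apr leaves 260.
May has 31 days (229 left).
Jun has 30 days (199 left).
Jul has 31 days (168 left).
Aug has 31 days (137 left).
Sep has 30 days (107 left).
Oct has 31 days (76 left).
Nov has 30 days (46 left).
Dec has 31 days (15 left).
15 days into Jan → Jan 15, 2060.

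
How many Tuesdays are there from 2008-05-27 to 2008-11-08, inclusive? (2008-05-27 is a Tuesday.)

2008-05-27 is a Tuesday; the first Tuesday on or after it is 2008-05-27.
From 2008-05-27 to 2008-11-08: 4 + 30 + 31 + 31 + 30 + 31 + 8 = 165 days (rest of May, June, July, August, September, October, November).
165 ÷ 7 = 23 full weeks with remainder 4, so 23 more Tuesdays after the first → 24.

24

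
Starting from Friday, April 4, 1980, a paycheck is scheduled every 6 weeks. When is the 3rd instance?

June 27, 1980

The 3rd occurrence is 2 intervals after the first: 2 × 42 = 84 days after April 4, 1980.
April has 30 days — 26 days to the end of April leaves 58.
May has 31 days (27 left).
27 days into June → June 27, 1980.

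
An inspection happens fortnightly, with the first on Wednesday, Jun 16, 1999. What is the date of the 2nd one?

The 2nd occurrence is 1 interval after the first: 1 × 14 = 14 days after Jun 16, 1999.
14 days later is Jun 30, 1999.

Jun 30, 1999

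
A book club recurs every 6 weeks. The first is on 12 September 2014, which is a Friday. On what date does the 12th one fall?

18 December 2015

The 12th occurrence is 11 intervals after the first: 11 × 42 = 462 days after 12 September 2014.
September has 30 days — 18 days to the end of September leaves 444.
From end of September to end of 2014 is 92 days (352 left).
January has 31 days (321 left).
February has 28 days (293 left).
March has 31 days (262 left).
April has 30 days (232 left).
May has 31 days (201 left).
June has 30 days (171 left).
July has 31 days (140 left).
August has 31 days (109 left).
September has 30 days (79 left).
October has 31 days (48 left).
November has 30 days (18 left).
18 days into December → 18 December 2015.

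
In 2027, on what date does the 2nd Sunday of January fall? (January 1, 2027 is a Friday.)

January 10, 2027

January 2027 begins on a Friday, so the first Sunday is January 3 (2 days later).
The 2nd Sunday is 1 weeks later: 3 + 7 = 10.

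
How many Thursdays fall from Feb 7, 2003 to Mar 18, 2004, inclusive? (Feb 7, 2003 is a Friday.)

58

Feb 7, 2003 is a Friday; the first Thursday on or after it is Feb 13, 2003 (6 days later).
From Feb 13, 2003 to Mar 18, 2004: 321 + 78 = 399 days (rest of 2003, to Mar 18, 2004 in 2004).
399 ÷ 7 = 57 full weeks with remainder 0, so 57 more Thursdays after the first → 58.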